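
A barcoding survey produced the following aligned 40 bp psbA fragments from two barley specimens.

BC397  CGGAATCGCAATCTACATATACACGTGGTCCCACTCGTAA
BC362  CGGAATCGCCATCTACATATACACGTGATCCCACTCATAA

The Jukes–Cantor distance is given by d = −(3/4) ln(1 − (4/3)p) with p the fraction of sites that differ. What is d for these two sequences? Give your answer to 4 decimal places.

Mismatches occur at site 10 (A/C), site 28 (G/A), site 37 (G/A).
p = 3/40 = 0.075000.
d = −0.75 · ln(1 − (4/3)·0.075000) = −0.75 · ln(0.900000) = −0.75 · (-0.105361) = 0.0790.

0.0790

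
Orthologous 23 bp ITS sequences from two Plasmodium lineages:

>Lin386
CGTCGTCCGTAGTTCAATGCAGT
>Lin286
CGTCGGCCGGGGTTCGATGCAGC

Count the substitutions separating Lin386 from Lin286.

5

Differing sites — 6:T/G; 10:T/G; 11:A/G; 16:A/G; 23:T/C.
That gives 5 mismatches out of 23 aligned sites, so the Hamming distance is 5.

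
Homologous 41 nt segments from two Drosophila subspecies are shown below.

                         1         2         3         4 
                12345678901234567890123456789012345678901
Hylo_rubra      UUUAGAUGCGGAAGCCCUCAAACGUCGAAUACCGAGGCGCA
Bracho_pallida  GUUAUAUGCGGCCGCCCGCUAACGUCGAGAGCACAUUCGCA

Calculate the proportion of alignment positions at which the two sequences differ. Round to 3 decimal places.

Mismatches occur at site 1 (U/G), site 5 (G/U), site 12 (A/C), site 13 (A/C), site 18 (U/G), site 20 (A/U), site 29 (A/G), site 30 (U/A), site 31 (A/G), site 33 (C/A), site 34 (G/C), site 36 (G/U), site 37 (G/U).
There are 13 differences over 41 sites, so p = 13/41 = 0.317.

0.317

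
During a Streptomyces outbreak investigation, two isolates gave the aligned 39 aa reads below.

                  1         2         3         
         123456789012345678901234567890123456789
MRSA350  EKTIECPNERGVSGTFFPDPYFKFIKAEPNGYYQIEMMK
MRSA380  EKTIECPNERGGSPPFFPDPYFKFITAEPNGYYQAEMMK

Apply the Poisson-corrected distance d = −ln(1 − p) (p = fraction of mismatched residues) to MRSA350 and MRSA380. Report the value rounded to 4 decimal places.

0.1372

The sequences differ at positions 12 (V/G), 14 (G/P), 15 (T/P), 26 (K/T), 35 (I/A).
p = 5/39 = 0.128205.
d = −ln(1 − 0.128205) = −ln(0.871795) = 0.1372.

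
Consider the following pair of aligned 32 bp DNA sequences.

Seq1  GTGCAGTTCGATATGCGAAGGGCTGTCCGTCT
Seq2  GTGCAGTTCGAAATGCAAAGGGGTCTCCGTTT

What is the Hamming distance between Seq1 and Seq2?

Differing sites — 12:T/A; 17:G/A; 23:C/G; 25:G/C; 31:C/T.
That gives 5 mismatches out of 32 aligned sites, so the Hamming distance is 5.

5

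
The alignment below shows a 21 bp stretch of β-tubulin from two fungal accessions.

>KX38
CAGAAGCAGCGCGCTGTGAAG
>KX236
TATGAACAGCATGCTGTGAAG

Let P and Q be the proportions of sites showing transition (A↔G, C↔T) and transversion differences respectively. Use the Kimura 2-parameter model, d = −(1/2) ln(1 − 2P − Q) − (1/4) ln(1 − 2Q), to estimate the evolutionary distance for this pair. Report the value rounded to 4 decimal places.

0.3960

Mismatches occur at site 1 (C→T, transition), site 3 (G→T, transversion), site 4 (A→G, transition), site 6 (G→A, transition), site 11 (G→A, transition), site 12 (C→T, transition).
Of the 6 differences, 5 transitions and 1 transversion over 21 sites: P = 5/21 = 0.238095, Q = 1/21 = 0.047619.
d = −0.5·ln(0.476191) − 0.25·ln(0.904762) = −0.5·(-0.741936) − 0.25·(-0.100083) = 0.3960.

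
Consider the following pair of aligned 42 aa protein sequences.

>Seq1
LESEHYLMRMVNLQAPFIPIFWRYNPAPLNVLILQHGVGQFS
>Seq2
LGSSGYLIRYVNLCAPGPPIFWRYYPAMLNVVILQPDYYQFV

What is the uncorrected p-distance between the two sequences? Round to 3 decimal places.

0.381

Differing sites — 2:E/G; 4:E/S; 5:H/G; 8:M/I; 10:M/Y; 14:Q/C; 17:F/G; 18:I/P; 25:N/Y; 28:P/M; 32:L/V; 36:H/P; 37:G/D; 38:V/Y; 39:G/Y; 42:S/V.
There are 16 differences over 42 sites, so p = 16/42 = 0.381.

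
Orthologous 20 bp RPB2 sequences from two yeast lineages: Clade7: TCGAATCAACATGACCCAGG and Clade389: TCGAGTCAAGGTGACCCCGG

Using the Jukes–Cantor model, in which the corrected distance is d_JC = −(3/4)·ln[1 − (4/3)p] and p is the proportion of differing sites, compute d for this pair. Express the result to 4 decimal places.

0.2326

The sequences differ at positions 5 (A/G), 10 (C/G), 11 (A/G), 18 (A/C).
p = 4/20 = 0.200000.
d = −0.75 · ln(1 − (4/3)·0.200000) = −0.75 · ln(0.733333) = −0.75 · (-0.310155) = 0.2326.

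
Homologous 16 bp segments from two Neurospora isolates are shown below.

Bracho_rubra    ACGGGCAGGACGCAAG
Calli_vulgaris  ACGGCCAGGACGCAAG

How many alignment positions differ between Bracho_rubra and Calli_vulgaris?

The sequences differ at position 5 (G/C).
That gives 1 mismatch out of 16 aligned sites, so the Hamming distance is 1.

1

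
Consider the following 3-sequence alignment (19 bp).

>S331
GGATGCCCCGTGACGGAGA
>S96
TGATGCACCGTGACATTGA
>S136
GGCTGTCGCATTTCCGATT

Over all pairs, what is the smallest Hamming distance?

Pairwise Hamming distances:
  S331 vs S96: 5
  S331 vs S136: 9
  S96 vs S136: 13
The smallest is 5, between S331 and S96.

5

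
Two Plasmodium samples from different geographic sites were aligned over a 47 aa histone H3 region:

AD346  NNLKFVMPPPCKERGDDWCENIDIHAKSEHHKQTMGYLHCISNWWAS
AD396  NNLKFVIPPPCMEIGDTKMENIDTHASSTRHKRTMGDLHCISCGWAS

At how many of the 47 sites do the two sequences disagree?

14

Differing sites — 7:M/I; 12:K/M; 14:R/I; 17:D/T; 18:W/K; 19:C/M; 24:I/T; 27:K/S; 29:E/T; 30:H/R; 33:Q/R; 37:Y/D; 43:N/C; 44:W/G.
That gives 14 mismatches out of 47 aligned sites, so the Hamming distance is 14.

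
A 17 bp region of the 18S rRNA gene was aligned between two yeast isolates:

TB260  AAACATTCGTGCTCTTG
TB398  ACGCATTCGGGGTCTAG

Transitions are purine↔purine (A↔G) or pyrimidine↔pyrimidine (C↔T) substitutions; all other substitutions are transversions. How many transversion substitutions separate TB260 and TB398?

The sequences differ at positions 2 (A/C, transversion), 3 (A/G, transition), 10 (T/G, transversion), 12 (C/G, transversion), 16 (T/A, transversion).
Of the 5 differences, 1 transition and 4 transversions, so the answer is 4.

4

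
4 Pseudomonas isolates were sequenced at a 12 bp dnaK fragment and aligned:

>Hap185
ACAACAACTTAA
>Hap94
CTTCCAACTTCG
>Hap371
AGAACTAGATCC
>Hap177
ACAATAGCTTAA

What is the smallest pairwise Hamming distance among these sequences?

Pairwise Hamming distances:
  Hap185 vs Hap94: 6
  Hap185 vs Hap371: 6
  Hap185 vs Hap177: 2
  Hap94 vs Hap371: 8
  Hap94 vs Hap177: 8
  Hap371 vs Hap177: 8
The smallest is 2, between Hap185 and Hap177.

2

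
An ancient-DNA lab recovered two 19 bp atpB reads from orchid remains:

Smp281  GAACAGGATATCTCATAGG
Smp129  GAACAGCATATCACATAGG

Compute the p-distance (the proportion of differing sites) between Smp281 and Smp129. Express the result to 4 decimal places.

0.1053

Mismatches occur at site 7 (G/C), site 13 (T/A).
There are 2 differences over 19 sites, so p = 2/19 = 0.1053.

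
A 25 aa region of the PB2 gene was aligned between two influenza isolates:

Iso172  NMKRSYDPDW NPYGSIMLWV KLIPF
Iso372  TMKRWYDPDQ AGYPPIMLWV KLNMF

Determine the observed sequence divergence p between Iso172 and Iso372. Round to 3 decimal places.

Differing sites — 1:N/T; 5:S/W; 10:W/Q; 11:N/A; 12:P/G; 14:G/P; 15:S/P; 23:I/N; 24:P/M.
There are 9 differences over 25 sites, so p = 9/25 = 0.360.

0.360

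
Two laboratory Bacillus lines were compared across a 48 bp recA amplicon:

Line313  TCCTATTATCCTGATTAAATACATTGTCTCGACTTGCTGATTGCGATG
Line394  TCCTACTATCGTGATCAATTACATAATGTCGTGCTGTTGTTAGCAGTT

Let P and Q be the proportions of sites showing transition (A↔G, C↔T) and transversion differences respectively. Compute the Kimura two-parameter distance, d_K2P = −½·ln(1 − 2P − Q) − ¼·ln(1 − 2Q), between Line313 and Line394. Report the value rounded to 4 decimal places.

The sequences differ at positions 6 (T/C, transition), 11 (C/G, transversion), 16 (T/C, transition), 19 (A/T, transversion), 25 (T/A, transversion), 26 (G/A, transition), 28 (C/G, transversion), 32 (A/T, transversion), 33 (C/G, transversion), 34 (T/C, transition), 37 (C/T, transition), 40 (A/T, transversion), 42 (T/A, transversion), 45 (G/A, transition), 46 (A/G, transition), 48 (G/T, transversion).
Of the 16 differences, 7 transitions and 9 transversions over 48 sites: P = 7/48 = 0.145833, Q = 9/48 = 0.187500.
d = −0.5·ln(0.520834) − 0.25·ln(0.625000) = −0.5·(-0.652324) − 0.25·(-0.470004) = 0.4437.

0.4437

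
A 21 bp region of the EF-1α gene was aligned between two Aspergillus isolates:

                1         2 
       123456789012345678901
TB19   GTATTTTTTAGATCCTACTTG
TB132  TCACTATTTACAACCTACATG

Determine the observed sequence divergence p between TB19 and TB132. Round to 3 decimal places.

0.333

Differing sites — 1:G/T; 2:T/C; 4:T/C; 6:T/A; 11:G/C; 13:T/A; 19:T/A.
There are 7 differences over 21 sites, so p = 7/21 = 0.333.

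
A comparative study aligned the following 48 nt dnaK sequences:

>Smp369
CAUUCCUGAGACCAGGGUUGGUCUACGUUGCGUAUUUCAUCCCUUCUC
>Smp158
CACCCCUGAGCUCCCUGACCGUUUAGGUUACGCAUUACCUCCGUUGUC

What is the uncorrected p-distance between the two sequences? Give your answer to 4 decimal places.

0.3750

Differing sites — 3:U/C; 4:U/C; 11:A/C; 12:C/U; 14:A/C; 15:G/C; 16:G/U; 18:U/A; 19:U/C; 20:G/C; 23:C/U; 26:C/G; 30:G/A; 33:U/C; 37:U/A; 39:A/C; 43:C/G; 46:C/G.
There are 18 differences over 48 sites, so p = 18/48 = 0.3750.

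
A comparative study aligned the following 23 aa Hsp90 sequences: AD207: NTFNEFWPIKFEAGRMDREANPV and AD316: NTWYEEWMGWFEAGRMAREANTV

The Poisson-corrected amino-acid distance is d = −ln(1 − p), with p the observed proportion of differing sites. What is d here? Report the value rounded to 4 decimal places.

0.4274

The sequences differ at positions 3 (F/W), 4 (N/Y), 6 (F/E), 8 (P/M), 9 (I/G), 10 (K/W), 17 (D/A), 22 (P/T).
p = 8/23 = 0.347826.
d = −ln(1 − 0.347826) = −ln(0.652174) = 0.4274.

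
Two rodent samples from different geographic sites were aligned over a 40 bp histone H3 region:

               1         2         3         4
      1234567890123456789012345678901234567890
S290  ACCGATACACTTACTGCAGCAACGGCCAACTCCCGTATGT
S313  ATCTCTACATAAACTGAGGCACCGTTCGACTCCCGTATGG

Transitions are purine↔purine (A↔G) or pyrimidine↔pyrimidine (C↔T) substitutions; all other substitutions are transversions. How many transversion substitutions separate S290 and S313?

Differing sites — 2:C/T (Ti); 4:G/T (Tv); 5:A/C (Tv); 10:C/T (Ti); 11:T/A (Tv); 12:T/A (Tv); 17:C/A (Tv); 18:A/G (Ti); 22:A/C (Tv); 25:G/T (Tv); 26:C/T (Ti); 28:A/G (Ti); 40:T/G (Tv).
Of the 13 differences, 5 transitions and 8 transversions, so the answer is 8.

8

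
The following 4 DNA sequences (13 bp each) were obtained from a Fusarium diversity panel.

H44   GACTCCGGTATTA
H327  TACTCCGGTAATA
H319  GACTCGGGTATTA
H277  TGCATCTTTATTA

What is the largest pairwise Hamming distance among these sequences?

Pairwise Hamming distances:
  H44 vs H327: 2
  H44 vs H319: 1
  H44 vs H277: 6
  H327 vs H319: 3
  H327 vs H277: 6
  H319 vs H277: 7
The largest is 7, between H319 and H277.

7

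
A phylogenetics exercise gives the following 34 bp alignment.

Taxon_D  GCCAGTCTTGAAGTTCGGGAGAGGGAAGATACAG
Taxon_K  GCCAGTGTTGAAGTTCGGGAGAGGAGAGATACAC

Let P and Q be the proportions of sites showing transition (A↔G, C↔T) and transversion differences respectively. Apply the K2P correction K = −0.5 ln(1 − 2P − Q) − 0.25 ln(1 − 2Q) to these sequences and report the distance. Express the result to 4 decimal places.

Mismatches occur at site 7 (C/G, transversion), site 25 (G/A, transition), site 26 (A/G, transition), site 34 (G/C, transversion).
Of the 4 differences, 2 transitions and 2 transversions over 34 sites: P = 2/34 = 0.058824, Q = 2/34 = 0.058824.
d = −0.5·ln(0.823528) − 0.25·ln(0.882352) = −0.5·(-0.194158) − 0.25·(-0.125164) = 0.1284.

0.1284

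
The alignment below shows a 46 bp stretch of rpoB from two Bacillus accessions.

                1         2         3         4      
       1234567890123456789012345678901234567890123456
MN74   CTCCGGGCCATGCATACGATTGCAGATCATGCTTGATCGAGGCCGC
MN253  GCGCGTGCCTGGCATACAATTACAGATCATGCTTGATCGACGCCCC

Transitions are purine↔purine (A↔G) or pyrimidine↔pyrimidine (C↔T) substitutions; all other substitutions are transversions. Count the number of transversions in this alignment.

Differing sites — 1:C/G (Tv); 2:T/C (Ti); 3:C/G (Tv); 6:G/T (Tv); 10:A/T (Tv); 11:T/G (Tv); 18:G/A (Ti); 22:G/A (Ti); 41:G/C (Tv); 45:G/C (Tv).
Of the 10 differences, 3 transitions and 7 transversions, so the answer is 7.

7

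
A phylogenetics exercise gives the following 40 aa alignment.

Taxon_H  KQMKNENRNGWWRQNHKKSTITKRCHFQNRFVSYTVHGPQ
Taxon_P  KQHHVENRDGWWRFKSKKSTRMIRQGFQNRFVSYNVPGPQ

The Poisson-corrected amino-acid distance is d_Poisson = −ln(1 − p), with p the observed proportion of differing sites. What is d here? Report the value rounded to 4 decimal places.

0.4308

The sequences differ at positions 3 (M/H), 4 (K/H), 5 (N/V), 9 (N/D), 14 (Q/F), 15 (N/K), 16 (H/S), 21 (I/R), 22 (T/M), 23 (K/I), 25 (C/Q), 26 (H/G), 35 (T/N), 37 (H/P).
p = 14/40 = 0.350000.
d = −ln(1 − 0.350000) = −ln(0.650000) = 0.4308.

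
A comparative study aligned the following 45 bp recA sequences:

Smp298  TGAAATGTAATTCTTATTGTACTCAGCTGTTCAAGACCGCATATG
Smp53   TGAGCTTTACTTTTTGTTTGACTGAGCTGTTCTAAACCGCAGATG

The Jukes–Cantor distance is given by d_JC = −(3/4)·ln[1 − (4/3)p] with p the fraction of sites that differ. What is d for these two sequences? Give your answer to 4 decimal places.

0.3295

Differing sites — 4:A/G; 5:A/C; 7:G/T; 10:A/C; 13:C/T; 16:A/G; 19:G/T; 20:T/G; 24:C/G; 33:A/T; 35:G/A; 42:T/G.
p = 12/45 = 0.266667.
d = −0.75 · ln(1 − (4/3)·0.266667) = −0.75 · ln(0.644444) = −0.75 · (-0.439367) = 0.3295.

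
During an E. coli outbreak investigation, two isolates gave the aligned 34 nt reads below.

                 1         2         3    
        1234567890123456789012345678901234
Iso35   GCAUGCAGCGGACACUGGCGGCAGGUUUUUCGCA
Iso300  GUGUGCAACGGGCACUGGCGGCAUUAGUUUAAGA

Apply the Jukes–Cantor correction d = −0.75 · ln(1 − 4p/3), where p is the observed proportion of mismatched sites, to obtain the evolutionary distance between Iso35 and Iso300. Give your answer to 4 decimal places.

The sequences differ at positions 2 (C/U), 3 (A/G), 8 (G/A), 12 (A/G), 24 (G/U), 25 (G/U), 26 (U/A), 27 (U/G), 31 (C/A), 32 (G/A), 33 (C/G).
p = 11/34 = 0.323529.
d = −0.75 · ln(1 − (4/3)·0.323529) = −0.75 · ln(0.568628) = −0.75 · (-0.564529) = 0.4234.

0.4234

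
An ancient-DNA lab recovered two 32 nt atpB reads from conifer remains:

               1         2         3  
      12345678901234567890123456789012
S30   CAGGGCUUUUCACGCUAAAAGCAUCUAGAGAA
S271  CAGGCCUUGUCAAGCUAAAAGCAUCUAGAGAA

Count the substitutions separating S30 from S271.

Differing sites — 5:G/C; 9:U/G; 13:C/A.
That gives 3 mismatches out of 32 aligned sites, so the Hamming distance is 3.

3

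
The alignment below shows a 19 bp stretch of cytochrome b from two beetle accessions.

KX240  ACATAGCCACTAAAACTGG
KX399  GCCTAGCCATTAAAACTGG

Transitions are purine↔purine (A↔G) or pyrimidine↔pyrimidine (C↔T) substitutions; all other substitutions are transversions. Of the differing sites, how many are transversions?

Mismatches occur at site 1 (A↔G, transition), site 3 (A↔C, transversion), site 10 (C↔T, transition).
Of the 3 differences, 2 transitions and 1 transversion, so the answer is 1.

1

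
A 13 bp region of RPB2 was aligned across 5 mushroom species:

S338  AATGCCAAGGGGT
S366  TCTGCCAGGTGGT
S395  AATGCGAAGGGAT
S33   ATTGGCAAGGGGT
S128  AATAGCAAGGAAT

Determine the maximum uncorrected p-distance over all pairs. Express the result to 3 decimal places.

Pairwise Hamming distances:
  S338 vs S366: 4
  S338 vs S395: 2
  S338 vs S33: 2
  S338 vs S128: 4
  S366 vs S395: 6
  S366 vs S33: 5
  S366 vs S128: 8
  S395 vs S33: 4
  S395 vs S128: 4
  S33 vs S128: 4
The largest is 8 mismatches, between S366 and S128; p = 8/13 = 0.615.

0.615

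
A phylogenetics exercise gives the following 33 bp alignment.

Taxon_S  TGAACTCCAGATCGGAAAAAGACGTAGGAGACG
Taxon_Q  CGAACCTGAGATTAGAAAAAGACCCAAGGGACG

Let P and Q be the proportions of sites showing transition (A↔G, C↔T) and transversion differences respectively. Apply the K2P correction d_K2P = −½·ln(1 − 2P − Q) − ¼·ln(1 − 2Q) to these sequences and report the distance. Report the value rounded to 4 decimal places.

The sequences differ at positions 1 (T/C, transition), 6 (T/C, transition), 7 (C/T, transition), 8 (C/G, transversion), 13 (C/T, transition), 14 (G/A, transition), 24 (G/C, transversion), 25 (T/C, transition), 27 (G/A, transition), 29 (A/G, transition).
Of the 10 differences, 8 transitions and 2 transversions over 33 sites: P = 8/33 = 0.242424, Q = 2/33 = 0.060606.
d = −0.5·ln(0.454546) − 0.25·ln(0.878788) = −0.5·(-0.788456) − 0.25·(-0.129212) = 0.4265.

0.4265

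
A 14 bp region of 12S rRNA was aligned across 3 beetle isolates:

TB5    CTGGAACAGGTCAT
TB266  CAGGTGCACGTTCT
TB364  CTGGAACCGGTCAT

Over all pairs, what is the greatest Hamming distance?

Pairwise Hamming distances:
  TB5 vs TB266: 6
  TB5 vs TB364: 1
  TB266 vs TB364: 7
The largest is 7, between TB266 and TB364.

7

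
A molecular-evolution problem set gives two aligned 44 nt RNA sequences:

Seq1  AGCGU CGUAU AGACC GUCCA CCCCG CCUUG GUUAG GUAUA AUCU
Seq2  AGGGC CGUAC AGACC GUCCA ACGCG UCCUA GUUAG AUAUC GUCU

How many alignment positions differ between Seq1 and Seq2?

Differing sites — 3:C/G; 5:U/C; 10:U/C; 21:C/A; 23:C/G; 26:C/U; 28:U/C; 30:G/A; 36:G/A; 40:A/C; 41:A/G.
That gives 11 mismatches out of 44 aligned sites, so the Hamming distance is 11.

11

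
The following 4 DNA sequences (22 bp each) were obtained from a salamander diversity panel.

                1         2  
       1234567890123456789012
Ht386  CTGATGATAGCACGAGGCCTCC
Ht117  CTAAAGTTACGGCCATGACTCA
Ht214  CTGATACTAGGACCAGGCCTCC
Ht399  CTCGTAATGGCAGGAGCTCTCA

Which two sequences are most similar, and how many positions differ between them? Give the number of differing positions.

Pairwise Hamming distances:
  Ht386 vs Ht117: 10
  Ht386 vs Ht214: 4
  Ht386 vs Ht399: 8
  Ht117 vs Ht214: 9
  Ht117 vs Ht399: 14
  Ht214 vs Ht399: 10
The smallest is 4, between Ht386 and Ht214.

4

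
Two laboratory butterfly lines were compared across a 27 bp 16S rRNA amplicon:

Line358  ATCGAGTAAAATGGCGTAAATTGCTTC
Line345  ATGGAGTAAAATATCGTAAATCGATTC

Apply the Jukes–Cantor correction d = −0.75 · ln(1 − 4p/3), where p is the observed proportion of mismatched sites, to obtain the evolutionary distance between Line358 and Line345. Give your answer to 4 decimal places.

Differing sites — 3:C/G; 13:G/A; 14:G/T; 22:T/C; 24:C/A.
p = 5/27 = 0.185185.
d = −0.75 · ln(1 − (4/3)·0.185185) = −0.75 · ln(0.753087) = −0.75 · (-0.283575) = 0.2127.

0.2127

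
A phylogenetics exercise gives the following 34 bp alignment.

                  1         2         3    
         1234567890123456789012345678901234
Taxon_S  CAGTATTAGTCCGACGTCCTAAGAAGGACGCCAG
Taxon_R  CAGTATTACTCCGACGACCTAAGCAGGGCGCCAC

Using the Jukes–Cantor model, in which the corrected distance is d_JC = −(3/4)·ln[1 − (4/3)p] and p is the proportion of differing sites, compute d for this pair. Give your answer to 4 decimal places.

0.1637

Differing sites — 9:G/C; 17:T/A; 24:A/C; 28:A/G; 34:G/C.
p = 5/34 = 0.147059.
d = −0.75 · ln(1 − (4/3)·0.147059) = −0.75 · ln(0.803921) = −0.75 · (-0.218254) = 0.1637.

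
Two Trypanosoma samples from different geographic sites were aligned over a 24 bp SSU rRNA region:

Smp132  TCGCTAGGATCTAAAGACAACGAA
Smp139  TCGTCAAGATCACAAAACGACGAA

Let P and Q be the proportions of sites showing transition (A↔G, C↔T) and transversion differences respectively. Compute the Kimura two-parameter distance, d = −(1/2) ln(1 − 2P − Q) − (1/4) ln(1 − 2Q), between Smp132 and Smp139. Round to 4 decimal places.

0.3922

Mismatches occur at site 4 (C→T, transition), site 5 (T→C, transition), site 7 (G→A, transition), site 12 (T→A, transversion), site 13 (A→C, transversion), site 16 (G→A, transition), site 19 (A→G, transition).
Of the 7 differences, 5 transitions and 2 transversions over 24 sites: P = 5/24 = 0.208333, Q = 2/24 = 0.083333.
d = −0.5·ln(0.500001) − 0.25·ln(0.833334) = −0.5·(-0.693145) − 0.25·(-0.182321) = 0.3922.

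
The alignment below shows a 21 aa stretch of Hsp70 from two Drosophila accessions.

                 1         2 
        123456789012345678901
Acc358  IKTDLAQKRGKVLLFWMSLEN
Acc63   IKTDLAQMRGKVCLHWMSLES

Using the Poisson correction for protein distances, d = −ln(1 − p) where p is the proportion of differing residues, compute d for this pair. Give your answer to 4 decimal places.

Mismatches occur at site 8 (K↔M), site 13 (L↔C), site 15 (F↔H), site 21 (N↔S).
p = 4/21 = 0.190476.
d = −ln(1 − 0.190476) = −ln(0.809524) = 0.2113.

0.2113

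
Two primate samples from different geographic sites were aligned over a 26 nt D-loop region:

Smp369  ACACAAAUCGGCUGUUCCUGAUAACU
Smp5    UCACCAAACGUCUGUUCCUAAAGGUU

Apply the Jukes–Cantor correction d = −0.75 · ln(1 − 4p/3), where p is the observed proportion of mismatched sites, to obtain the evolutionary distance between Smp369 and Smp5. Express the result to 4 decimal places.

0.4643

Differing sites — 1:A/U; 5:A/C; 8:U/A; 11:G/U; 20:G/A; 22:U/A; 23:A/G; 24:A/G; 25:C/U.
p = 9/26 = 0.346154.
d = −0.75 · ln(1 − (4/3)·0.346154) = −0.75 · ln(0.538461) = −0.75 · (-0.619040) = 0.4643.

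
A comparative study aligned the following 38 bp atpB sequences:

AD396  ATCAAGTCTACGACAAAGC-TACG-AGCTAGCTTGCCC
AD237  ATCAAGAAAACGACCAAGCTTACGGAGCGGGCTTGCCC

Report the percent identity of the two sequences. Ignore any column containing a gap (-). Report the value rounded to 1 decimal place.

Excluding the 2 gap columns leaves 36 comparable sites.
Mismatches occur at site 7 (T→A), site 8 (C→A), site 9 (T→A), site 15 (A→C), site 29 (T→G), site 30 (A→G).
30 of the 36 comparable sites match, so the percent identity is 30/36 × 100 = 83.3%.

83.3%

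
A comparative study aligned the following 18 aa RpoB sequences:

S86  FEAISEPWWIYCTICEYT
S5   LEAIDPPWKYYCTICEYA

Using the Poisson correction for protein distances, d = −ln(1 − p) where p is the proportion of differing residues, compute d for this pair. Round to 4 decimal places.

Differing sites — 1:F/L; 5:S/D; 6:E/P; 9:W/K; 10:I/Y; 18:T/A.
p = 6/18 = 0.333333.
d = −ln(1 − 0.333333) = −ln(0.666667) = 0.4055.

0.4055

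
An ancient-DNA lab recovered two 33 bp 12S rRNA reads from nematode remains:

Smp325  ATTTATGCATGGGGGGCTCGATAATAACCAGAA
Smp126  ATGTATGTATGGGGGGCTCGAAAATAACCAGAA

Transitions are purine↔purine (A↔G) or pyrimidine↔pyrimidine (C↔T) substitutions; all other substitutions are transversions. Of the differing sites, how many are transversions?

2

Mismatches occur at site 3 (T→G, transversion), site 8 (C→T, transition), site 22 (T→A, transversion).
Of the 3 differences, 1 transition and 2 transversions, so the answer is 2.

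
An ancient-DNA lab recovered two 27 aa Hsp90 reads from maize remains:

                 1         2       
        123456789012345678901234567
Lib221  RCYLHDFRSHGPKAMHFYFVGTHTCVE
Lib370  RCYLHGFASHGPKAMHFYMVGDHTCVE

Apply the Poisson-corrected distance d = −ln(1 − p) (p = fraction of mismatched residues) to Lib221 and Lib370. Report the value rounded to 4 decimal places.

The sequences differ at positions 6 (D/G), 8 (R/A), 19 (F/M), 22 (T/D).
p = 4/27 = 0.148148.
d = −ln(1 − 0.148148) = −ln(0.851852) = 0.1603.

0.1603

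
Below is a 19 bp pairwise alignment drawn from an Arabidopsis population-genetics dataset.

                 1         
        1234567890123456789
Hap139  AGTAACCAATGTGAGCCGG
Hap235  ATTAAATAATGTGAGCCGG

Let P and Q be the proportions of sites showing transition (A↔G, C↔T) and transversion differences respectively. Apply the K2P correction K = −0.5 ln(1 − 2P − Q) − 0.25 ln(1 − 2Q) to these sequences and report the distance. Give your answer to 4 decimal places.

0.1773

Differing sites — 2:G/T (Tv); 6:C/A (Tv); 7:C/T (Ti).
Of the 3 differences, 1 transition and 2 transversions over 19 sites: P = 1/19 = 0.052632, Q = 2/19 = 0.105263.
d = −0.5·ln(0.789473) − 0.25·ln(0.789474) = −0.5·(-0.236390) − 0.25·(-0.236388) = 0.1773.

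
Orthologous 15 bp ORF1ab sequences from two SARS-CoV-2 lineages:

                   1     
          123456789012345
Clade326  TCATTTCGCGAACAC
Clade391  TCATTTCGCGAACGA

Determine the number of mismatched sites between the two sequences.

2

The sequences differ at positions 14 (A/G), 15 (C/A).
That gives 2 mismatches out of 15 aligned sites, so the Hamming distance is 2.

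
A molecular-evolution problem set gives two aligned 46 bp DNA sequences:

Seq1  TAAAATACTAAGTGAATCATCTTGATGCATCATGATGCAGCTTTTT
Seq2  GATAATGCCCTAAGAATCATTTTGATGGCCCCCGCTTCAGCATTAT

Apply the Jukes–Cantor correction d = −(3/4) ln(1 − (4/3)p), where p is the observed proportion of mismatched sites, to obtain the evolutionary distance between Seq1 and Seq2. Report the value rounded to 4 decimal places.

Differing sites — 1:T/G; 3:A/T; 7:A/G; 9:T/C; 10:A/C; 11:A/T; 12:G/A; 13:T/A; 21:C/T; 28:C/G; 29:A/C; 30:T/C; 32:A/C; 33:T/C; 35:A/C; 37:G/T; 42:T/A; 45:T/A.
p = 18/46 = 0.391304.
d = −0.75 · ln(1 − (4/3)·0.391304) = −0.75 · ln(0.478261) = −0.75 · (-0.737599) = 0.5532.

0.5532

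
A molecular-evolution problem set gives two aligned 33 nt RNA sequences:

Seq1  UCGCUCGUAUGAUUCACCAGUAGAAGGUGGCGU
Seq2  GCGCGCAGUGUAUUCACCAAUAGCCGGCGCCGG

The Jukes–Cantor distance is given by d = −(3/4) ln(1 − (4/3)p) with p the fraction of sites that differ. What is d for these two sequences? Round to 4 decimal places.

0.5587

Differing sites — 1:U/G; 5:U/G; 7:G/A; 8:U/G; 9:A/U; 10:U/G; 11:G/U; 20:G/A; 24:A/C; 25:A/C; 28:U/C; 30:G/C; 33:U/G.
p = 13/33 = 0.393939.
d = −0.75 · ln(1 − (4/3)·0.393939) = −0.75 · ln(0.474748) = −0.75 · (-0.744971) = 0.5587.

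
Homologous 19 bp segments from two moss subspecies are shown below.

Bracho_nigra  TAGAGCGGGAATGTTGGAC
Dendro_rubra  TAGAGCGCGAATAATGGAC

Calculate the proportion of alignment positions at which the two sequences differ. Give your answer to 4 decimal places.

The sequences differ at positions 8 (G/C), 13 (G/A), 14 (T/A).
There are 3 differences over 19 sites, so p = 3/19 = 0.1579.

0.1579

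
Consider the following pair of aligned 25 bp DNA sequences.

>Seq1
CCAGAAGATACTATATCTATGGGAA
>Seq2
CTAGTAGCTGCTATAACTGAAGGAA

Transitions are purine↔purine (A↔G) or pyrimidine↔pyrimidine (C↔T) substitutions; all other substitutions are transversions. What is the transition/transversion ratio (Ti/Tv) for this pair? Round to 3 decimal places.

Differing sites — 2:C/T (Ti); 5:A/T (Tv); 8:A/C (Tv); 10:A/G (Ti); 16:T/A (Tv); 19:A/G (Ti); 20:T/A (Tv); 21:G/A (Ti).
Of the 8 differences, 4 transitions and 4 transversions, so Ti/Tv = 4/4 = 1.000.

1.000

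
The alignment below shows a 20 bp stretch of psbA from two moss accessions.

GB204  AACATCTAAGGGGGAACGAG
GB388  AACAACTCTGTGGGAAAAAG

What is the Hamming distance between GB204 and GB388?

Differing sites — 5:T/A; 8:A/C; 9:A/T; 11:G/T; 17:C/A; 18:G/A.
That gives 6 mismatches out of 20 aligned sites, so the Hamming distance is 6.

6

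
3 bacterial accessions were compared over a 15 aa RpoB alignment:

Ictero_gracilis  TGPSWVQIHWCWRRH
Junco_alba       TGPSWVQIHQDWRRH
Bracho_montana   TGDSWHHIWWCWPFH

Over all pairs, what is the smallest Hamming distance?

2

Pairwise Hamming distances:
  Ictero_gracilis vs Junco_alba: 2
  Ictero_gracilis vs Bracho_montana: 6
  Junco_alba vs Bracho_montana: 8
The smallest is 2, between Ictero_gracilis and Junco_alba.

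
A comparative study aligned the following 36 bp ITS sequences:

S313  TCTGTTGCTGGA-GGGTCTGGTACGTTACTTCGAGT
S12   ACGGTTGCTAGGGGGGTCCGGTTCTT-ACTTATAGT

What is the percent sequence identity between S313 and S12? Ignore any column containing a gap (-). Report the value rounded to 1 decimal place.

Excluding the 2 gap columns leaves 34 comparable sites.
Mismatches occur at site 1 (T→A), site 3 (T→G), site 10 (G→A), site 12 (A→G), site 19 (T→C), site 23 (A→T), site 25 (G→T), site 32 (C→A), site 33 (G→T).
25 of the 34 comparable sites match, so the percent identity is 25/34 × 100 = 73.5%.

73.5%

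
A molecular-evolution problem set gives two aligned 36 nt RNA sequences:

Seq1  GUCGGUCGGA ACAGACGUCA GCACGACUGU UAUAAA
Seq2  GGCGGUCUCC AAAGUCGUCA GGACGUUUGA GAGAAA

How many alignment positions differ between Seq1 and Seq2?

Differing sites — 2:U/G; 8:G/U; 9:G/C; 10:A/C; 12:C/A; 15:A/U; 22:C/G; 26:A/U; 27:C/U; 30:U/A; 31:U/G; 33:U/G.
That gives 12 mismatches out of 36 aligned sites, so the Hamming distance is 12.

12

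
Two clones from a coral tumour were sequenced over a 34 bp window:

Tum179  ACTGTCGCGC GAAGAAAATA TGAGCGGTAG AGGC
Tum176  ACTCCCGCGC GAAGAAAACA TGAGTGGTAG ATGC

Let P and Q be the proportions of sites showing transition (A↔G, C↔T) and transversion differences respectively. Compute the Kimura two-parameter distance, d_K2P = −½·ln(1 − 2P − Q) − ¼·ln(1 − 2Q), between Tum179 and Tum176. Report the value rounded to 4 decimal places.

0.1654

The sequences differ at positions 4 (G/C, transversion), 5 (T/C, transition), 19 (T/C, transition), 25 (C/T, transition), 32 (G/T, transversion).
Of the 5 differences, 3 transitions and 2 transversions over 34 sites: P = 3/34 = 0.088235, Q = 2/34 = 0.058824.
d = −0.5·ln(0.764706) − 0.25·ln(0.882352) = −0.5·(-0.268264) − 0.25·(-0.125164) = 0.1654.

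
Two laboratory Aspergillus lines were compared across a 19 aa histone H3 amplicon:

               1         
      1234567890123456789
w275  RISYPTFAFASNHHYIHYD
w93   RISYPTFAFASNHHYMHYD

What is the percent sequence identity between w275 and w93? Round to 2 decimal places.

94.74%

A single mismatch occurs at site 16 (I↔M).
18 of the 19 sites match, so the percent identity is 18/19 × 100 = 94.74%.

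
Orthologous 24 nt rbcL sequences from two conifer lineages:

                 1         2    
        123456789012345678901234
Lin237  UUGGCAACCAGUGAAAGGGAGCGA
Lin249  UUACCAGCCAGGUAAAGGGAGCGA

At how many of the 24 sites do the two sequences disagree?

The sequences differ at positions 3 (G/A), 4 (G/C), 7 (A/G), 12 (U/G), 13 (G/U).
That gives 5 mismatches out of 24 aligned sites, so the Hamming distance is 5.

5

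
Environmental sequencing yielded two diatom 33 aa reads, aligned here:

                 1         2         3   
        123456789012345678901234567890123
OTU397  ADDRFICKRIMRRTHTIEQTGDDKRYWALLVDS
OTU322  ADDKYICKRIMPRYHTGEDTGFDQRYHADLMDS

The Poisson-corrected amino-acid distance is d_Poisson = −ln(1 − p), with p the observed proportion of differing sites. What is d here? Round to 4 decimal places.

Differing sites — 4:R/K; 5:F/Y; 12:R/P; 14:T/Y; 17:I/G; 19:Q/D; 22:D/F; 24:K/Q; 27:W/H; 29:L/D; 31:V/M.
p = 11/33 = 0.333333.
d = −ln(1 − 0.333333) = −ln(0.666667) = 0.4055.

0.4055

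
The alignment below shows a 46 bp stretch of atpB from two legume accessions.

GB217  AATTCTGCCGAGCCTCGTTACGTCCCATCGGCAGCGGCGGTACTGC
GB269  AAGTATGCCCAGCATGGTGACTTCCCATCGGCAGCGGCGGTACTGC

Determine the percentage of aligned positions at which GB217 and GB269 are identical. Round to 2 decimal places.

84.78%

Mismatches occur at site 3 (T/G), site 5 (C/A), site 10 (G/C), site 14 (C/A), site 16 (C/G), site 19 (T/G), site 22 (G/T).
39 of the 46 sites match, so the percent identity is 39/46 × 100 = 84.78%.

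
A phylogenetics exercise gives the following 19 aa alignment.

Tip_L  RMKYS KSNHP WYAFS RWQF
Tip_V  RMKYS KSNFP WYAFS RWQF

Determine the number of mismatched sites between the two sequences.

A single mismatch occurs at site 9 (H↔F).
That gives 1 mismatch out of 19 aligned sites, so the Hamming distance is 1.

1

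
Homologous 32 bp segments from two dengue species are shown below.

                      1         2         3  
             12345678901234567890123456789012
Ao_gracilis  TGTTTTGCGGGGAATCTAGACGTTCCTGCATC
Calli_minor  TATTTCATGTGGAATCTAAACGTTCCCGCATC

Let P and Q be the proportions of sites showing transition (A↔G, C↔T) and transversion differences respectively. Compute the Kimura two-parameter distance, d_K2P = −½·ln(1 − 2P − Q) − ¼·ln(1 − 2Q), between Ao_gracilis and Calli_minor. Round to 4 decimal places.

0.2768

Differing sites — 2:G/A (Ti); 6:T/C (Ti); 7:G/A (Ti); 8:C/T (Ti); 10:G/T (Tv); 19:G/A (Ti); 27:T/C (Ti).
Of the 7 differences, 6 transitions and 1 transversion over 32 sites: P = 6/32 = 0.187500, Q = 1/32 = 0.031250.
d = −0.5·ln(0.593750) − 0.25·ln(0.937500) = −0.5·(-0.521297) − 0.25·(-0.064539) = 0.2768.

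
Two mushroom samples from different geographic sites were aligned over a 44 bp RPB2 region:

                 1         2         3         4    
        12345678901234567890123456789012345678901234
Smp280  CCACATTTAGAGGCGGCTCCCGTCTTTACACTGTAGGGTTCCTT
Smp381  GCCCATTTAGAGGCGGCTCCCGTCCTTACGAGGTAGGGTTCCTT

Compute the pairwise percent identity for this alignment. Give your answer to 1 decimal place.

86.4%

Differing sites — 1:C/G; 3:A/C; 25:T/C; 30:A/G; 31:C/A; 32:T/G.
38 of the 44 sites match, so the percent identity is 38/44 × 100 = 86.4%.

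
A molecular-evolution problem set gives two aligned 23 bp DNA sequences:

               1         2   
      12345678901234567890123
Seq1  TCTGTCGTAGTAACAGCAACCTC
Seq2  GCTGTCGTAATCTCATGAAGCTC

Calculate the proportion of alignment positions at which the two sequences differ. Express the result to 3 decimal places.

0.304

Mismatches occur at site 1 (T→G), site 10 (G→A), site 12 (A→C), site 13 (A→T), site 16 (G→T), site 17 (C→G), site 20 (C→G).
There are 7 differences over 23 sites, so p = 7/23 = 0.304.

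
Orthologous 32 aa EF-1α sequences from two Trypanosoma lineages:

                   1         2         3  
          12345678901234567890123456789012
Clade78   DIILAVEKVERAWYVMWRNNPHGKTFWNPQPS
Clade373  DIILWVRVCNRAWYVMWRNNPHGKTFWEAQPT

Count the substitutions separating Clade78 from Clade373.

Mismatches occur at site 5 (A↔W), site 7 (E↔R), site 8 (K↔V), site 9 (V↔C), site 10 (E↔N), site 28 (N↔E), site 29 (P↔A), site 32 (S↔T).
That gives 8 mismatches out of 32 aligned sites, so the Hamming distance is 8.

8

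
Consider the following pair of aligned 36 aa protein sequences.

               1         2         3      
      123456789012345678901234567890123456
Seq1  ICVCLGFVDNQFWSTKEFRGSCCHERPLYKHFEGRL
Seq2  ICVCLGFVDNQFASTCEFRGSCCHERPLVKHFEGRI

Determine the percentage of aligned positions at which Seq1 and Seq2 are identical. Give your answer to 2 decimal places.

88.89%

Mismatches occur at site 13 (W↔A), site 16 (K↔C), site 29 (Y↔V), site 36 (L↔I).
32 of the 36 sites match, so the percent identity is 32/36 × 100 = 88.89%.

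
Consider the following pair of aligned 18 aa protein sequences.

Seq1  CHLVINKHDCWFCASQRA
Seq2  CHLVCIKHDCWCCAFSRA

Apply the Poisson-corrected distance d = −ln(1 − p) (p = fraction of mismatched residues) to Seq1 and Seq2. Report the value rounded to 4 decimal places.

Mismatches occur at site 5 (I/C), site 6 (N/I), site 12 (F/C), site 15 (S/F), site 16 (Q/S).
p = 5/18 = 0.277778.
d = −ln(1 − 0.277778) = −ln(0.722222) = 0.3254.

0.3254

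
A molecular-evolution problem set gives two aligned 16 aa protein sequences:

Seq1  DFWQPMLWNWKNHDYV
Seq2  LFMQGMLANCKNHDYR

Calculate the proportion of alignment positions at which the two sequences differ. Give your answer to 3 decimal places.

The sequences differ at positions 1 (D/L), 3 (W/M), 5 (P/G), 8 (W/A), 10 (W/C), 16 (V/R).
There are 6 differences over 16 sites, so p = 6/16 = 0.375.

0.375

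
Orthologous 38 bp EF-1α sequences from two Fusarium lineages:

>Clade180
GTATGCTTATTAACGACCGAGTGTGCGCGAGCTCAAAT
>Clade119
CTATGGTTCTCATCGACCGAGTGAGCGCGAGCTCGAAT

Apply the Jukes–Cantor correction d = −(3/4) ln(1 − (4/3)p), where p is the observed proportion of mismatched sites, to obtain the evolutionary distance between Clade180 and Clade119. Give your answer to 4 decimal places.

Mismatches occur at site 1 (G/C), site 6 (C/G), site 9 (A/C), site 11 (T/C), site 13 (A/T), site 24 (T/A), site 35 (A/G).
p = 7/38 = 0.184211.
d = −0.75 · ln(1 − (4/3)·0.184211) = −0.75 · ln(0.754385) = −0.75 · (-0.281852) = 0.2114.

0.2114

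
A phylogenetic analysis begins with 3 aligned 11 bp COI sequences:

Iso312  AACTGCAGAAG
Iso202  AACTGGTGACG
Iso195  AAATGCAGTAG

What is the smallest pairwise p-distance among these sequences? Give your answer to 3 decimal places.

0.182

Pairwise Hamming distances:
  Iso312 vs Iso202: 3
  Iso312 vs Iso195: 2
  Iso202 vs Iso195: 5
The smallest is 2 mismatches, between Iso312 and Iso195; p = 2/11 = 0.182.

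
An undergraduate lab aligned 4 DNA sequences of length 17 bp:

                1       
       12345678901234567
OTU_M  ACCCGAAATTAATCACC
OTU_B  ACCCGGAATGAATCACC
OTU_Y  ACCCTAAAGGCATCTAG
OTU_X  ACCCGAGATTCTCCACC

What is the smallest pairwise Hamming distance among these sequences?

Pairwise Hamming distances:
  OTU_M vs OTU_B: 2
  OTU_M vs OTU_Y: 7
  OTU_M vs OTU_X: 4
  OTU_B vs OTU_Y: 7
  OTU_B vs OTU_X: 6
  OTU_Y vs OTU_X: 9
The smallest is 2, between OTU_M and OTU_B.

2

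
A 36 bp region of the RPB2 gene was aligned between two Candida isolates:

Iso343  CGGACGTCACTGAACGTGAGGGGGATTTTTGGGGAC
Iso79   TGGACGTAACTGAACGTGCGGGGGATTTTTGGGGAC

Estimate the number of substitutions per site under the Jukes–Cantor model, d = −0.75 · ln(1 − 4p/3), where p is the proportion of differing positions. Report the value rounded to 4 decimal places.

Differing sites — 1:C/T; 8:C/A; 19:A/C.
p = 3/36 = 0.083333.
d = −0.75 · ln(1 − (4/3)·0.083333) = −0.75 · ln(0.888889) = −0.75 · (-0.117783) = 0.0883.

0.0883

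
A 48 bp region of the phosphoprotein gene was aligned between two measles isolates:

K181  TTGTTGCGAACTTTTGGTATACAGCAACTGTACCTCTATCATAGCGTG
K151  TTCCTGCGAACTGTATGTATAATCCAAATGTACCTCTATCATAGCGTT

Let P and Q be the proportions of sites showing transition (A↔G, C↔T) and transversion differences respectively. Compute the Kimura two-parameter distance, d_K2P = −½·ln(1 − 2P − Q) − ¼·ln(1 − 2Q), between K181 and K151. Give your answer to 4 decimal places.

The sequences differ at positions 3 (G/C, transversion), 4 (T/C, transition), 13 (T/G, transversion), 15 (T/A, transversion), 16 (G/T, transversion), 22 (C/A, transversion), 23 (A/T, transversion), 24 (G/C, transversion), 28 (C/A, transversion), 48 (G/T, transversion).
Of the 10 differences, 1 transition and 9 transversions over 48 sites: P = 1/48 = 0.020833, Q = 9/48 = 0.187500.
d = −0.5·ln(0.770834) − 0.25·ln(0.625000) = −0.5·(-0.260282) − 0.25·(-0.470004) = 0.2476.

0.2476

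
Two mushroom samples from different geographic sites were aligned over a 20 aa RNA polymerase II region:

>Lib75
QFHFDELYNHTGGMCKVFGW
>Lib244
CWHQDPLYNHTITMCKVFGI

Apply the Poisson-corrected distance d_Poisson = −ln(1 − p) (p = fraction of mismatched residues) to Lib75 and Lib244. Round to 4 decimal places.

The sequences differ at positions 1 (Q/C), 2 (F/W), 4 (F/Q), 6 (E/P), 12 (G/I), 13 (G/T), 20 (W/I).
p = 7/20 = 0.350000.
d = −ln(1 − 0.350000) = −ln(0.650000) = 0.4308.

0.4308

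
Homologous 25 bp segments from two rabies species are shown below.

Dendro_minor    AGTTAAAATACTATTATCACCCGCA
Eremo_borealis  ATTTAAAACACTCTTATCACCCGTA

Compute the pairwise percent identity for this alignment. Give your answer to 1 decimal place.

84.0%

Mismatches occur at site 2 (G↔T), site 9 (T↔C), site 13 (A↔C), site 24 (C↔T).
21 of the 25 sites match, so the percent identity is 21/25 × 100 = 84.0%.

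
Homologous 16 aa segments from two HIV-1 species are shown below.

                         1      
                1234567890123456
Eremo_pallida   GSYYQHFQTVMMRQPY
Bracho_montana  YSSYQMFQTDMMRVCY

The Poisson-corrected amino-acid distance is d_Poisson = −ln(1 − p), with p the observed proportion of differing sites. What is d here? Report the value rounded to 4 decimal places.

0.4700

Mismatches occur at site 1 (G→Y), site 3 (Y→S), site 6 (H→M), site 10 (V→D), site 14 (Q→V), site 15 (P→C).
p = 6/16 = 0.375000.
d = −ln(1 − 0.375000) = −ln(0.625000) = 0.4700.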